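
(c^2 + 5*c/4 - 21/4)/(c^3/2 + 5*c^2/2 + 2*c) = (4*c^2 + 5*c - 21)/(2*c*(c^2 + 5*c + 4))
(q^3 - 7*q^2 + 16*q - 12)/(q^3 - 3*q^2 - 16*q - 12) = (-q^3 + 7*q^2 - 16*q + 12)/(-q^3 + 3*q^2 + 16*q + 12)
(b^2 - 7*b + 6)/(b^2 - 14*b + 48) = (b - 1)/(b - 8)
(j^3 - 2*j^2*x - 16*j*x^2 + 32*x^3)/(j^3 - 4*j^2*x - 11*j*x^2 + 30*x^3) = (-j^2 + 16*x^2)/(-j^2 + 2*j*x + 15*x^2)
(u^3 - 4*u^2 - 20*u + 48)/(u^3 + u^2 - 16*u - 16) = (u^2 - 8*u + 12)/(u^2 - 3*u - 4)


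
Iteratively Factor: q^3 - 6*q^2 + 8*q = (q - 4)*(q^2 - 2*q) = q*(q - 4)*(q - 2)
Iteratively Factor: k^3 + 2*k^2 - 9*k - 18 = (k + 2)*(k^2 - 9) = (k + 2)*(k + 3)*(k - 3)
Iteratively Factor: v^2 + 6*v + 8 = (v + 4)*(v + 2)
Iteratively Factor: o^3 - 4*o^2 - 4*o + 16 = (o - 2)*(o^2 - 2*o - 8) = (o - 4)*(o - 2)*(o + 2)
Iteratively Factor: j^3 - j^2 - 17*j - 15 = (j + 1)*(j^2 - 2*j - 15) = (j - 5)*(j + 1)*(j + 3)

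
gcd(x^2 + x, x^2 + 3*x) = x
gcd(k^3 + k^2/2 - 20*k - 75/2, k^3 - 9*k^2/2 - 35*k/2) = k + 5/2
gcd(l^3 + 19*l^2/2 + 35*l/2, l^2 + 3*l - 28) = l + 7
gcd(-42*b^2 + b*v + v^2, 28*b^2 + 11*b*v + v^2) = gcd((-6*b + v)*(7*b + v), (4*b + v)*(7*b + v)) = 7*b + v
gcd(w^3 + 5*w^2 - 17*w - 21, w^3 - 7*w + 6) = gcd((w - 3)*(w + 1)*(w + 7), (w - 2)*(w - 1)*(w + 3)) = 1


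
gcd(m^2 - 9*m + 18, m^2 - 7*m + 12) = m - 3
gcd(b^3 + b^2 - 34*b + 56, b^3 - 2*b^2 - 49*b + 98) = b^2 + 5*b - 14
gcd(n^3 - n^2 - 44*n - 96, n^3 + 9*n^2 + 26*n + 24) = n^2 + 7*n + 12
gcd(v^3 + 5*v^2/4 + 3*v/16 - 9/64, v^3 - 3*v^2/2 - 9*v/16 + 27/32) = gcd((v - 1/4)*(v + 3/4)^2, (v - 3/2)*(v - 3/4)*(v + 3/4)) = v + 3/4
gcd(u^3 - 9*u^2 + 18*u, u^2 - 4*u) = u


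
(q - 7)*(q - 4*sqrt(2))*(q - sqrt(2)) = q^3 - 5*sqrt(2)*q^2 - 7*q^2 + 8*q + 35*sqrt(2)*q - 56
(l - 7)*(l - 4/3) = l^2 - 25*l/3 + 28/3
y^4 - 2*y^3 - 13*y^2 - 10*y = y*(y - 5)*(y + 1)*(y + 2)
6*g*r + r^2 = r*(6*g + r)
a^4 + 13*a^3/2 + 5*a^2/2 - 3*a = a*(a - 1/2)*(a + 1)*(a + 6)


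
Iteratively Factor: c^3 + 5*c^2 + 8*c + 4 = (c + 2)*(c^2 + 3*c + 2) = (c + 2)^2*(c + 1)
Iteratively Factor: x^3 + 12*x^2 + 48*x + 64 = (x + 4)*(x^2 + 8*x + 16) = (x + 4)^2*(x + 4)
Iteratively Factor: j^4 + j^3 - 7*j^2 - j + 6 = (j - 1)*(j^3 + 2*j^2 - 5*j - 6) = (j - 2)*(j - 1)*(j^2 + 4*j + 3) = (j - 2)*(j - 1)*(j + 3)*(j + 1)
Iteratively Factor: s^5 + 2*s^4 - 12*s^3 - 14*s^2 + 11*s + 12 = (s + 4)*(s^4 - 2*s^3 - 4*s^2 + 2*s + 3) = (s - 1)*(s + 4)*(s^3 - s^2 - 5*s - 3) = (s - 3)*(s - 1)*(s + 4)*(s^2 + 2*s + 1) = (s - 3)*(s - 1)*(s + 1)*(s + 4)*(s + 1)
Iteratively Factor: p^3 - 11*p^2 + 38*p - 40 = (p - 4)*(p^2 - 7*p + 10) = (p - 5)*(p - 4)*(p - 2)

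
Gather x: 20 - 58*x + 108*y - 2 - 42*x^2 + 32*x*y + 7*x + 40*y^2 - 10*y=-42*x^2 + x*(32*y - 51) + 40*y^2 + 98*y + 18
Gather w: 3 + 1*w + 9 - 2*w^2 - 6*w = -2*w^2 - 5*w + 12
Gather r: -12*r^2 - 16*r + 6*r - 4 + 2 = -12*r^2 - 10*r - 2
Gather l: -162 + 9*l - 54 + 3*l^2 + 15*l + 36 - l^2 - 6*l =2*l^2 + 18*l - 180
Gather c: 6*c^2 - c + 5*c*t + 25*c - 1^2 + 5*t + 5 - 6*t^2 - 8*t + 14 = 6*c^2 + c*(5*t + 24) - 6*t^2 - 3*t + 18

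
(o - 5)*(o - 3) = o^2 - 8*o + 15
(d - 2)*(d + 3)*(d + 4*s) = d^3 + 4*d^2*s + d^2 + 4*d*s - 6*d - 24*s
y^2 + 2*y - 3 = (y - 1)*(y + 3)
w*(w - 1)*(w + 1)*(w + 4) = w^4 + 4*w^3 - w^2 - 4*w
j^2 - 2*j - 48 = (j - 8)*(j + 6)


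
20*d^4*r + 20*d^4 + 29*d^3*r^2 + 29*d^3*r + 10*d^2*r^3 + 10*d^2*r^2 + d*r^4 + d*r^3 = (d + r)*(4*d + r)*(5*d + r)*(d*r + d)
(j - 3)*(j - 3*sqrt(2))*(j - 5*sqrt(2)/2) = j^3 - 11*sqrt(2)*j^2/2 - 3*j^2 + 15*j + 33*sqrt(2)*j/2 - 45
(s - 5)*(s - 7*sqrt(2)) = s^2 - 7*sqrt(2)*s - 5*s + 35*sqrt(2)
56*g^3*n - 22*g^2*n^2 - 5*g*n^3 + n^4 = n*(-7*g + n)*(-2*g + n)*(4*g + n)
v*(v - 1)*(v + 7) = v^3 + 6*v^2 - 7*v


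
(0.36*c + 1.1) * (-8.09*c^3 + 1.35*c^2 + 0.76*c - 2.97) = -2.9124*c^4 - 8.413*c^3 + 1.7586*c^2 - 0.2332*c - 3.267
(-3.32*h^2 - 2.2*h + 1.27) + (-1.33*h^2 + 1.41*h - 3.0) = -4.65*h^2 - 0.79*h - 1.73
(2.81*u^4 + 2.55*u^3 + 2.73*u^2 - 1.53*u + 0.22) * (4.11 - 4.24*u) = -11.9144*u^5 + 0.737100000000002*u^4 - 1.0947*u^3 + 17.7075*u^2 - 7.2211*u + 0.9042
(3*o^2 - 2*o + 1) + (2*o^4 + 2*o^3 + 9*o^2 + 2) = 2*o^4 + 2*o^3 + 12*o^2 - 2*o + 3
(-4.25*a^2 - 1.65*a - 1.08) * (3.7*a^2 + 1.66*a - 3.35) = -15.725*a^4 - 13.16*a^3 + 7.5025*a^2 + 3.7347*a + 3.618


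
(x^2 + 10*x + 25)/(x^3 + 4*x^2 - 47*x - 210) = (x + 5)/(x^2 - x - 42)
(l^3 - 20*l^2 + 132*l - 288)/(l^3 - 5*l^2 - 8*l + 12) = (l^2 - 14*l + 48)/(l^2 + l - 2)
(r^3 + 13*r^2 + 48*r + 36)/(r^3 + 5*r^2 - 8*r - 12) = (r + 6)/(r - 2)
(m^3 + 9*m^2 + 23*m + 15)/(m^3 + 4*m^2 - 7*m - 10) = (m + 3)/(m - 2)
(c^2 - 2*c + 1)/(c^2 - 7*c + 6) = (c - 1)/(c - 6)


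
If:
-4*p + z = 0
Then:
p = z/4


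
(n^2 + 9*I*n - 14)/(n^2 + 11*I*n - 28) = (n + 2*I)/(n + 4*I)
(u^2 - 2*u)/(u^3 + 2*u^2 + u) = (u - 2)/(u^2 + 2*u + 1)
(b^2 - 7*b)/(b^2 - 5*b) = (b - 7)/(b - 5)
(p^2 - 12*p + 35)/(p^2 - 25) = (p - 7)/(p + 5)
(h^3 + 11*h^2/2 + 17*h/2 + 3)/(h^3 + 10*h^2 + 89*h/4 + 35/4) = 2*(h^2 + 5*h + 6)/(2*h^2 + 19*h + 35)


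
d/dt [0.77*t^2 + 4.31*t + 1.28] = 1.54*t + 4.31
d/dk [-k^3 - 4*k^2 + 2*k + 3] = -3*k^2 - 8*k + 2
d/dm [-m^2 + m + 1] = 1 - 2*m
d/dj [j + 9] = 1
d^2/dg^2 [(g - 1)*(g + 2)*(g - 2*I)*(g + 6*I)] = 12*g^2 + g*(6 + 24*I) + 20 + 8*I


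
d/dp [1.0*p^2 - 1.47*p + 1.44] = 2.0*p - 1.47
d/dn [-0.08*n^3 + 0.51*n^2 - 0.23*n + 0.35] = -0.24*n^2 + 1.02*n - 0.23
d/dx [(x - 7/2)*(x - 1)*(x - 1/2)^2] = 4*x^3 - 33*x^2/2 + 33*x/2 - 37/8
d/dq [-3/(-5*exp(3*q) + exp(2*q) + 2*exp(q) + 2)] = (-45*exp(2*q) + 6*exp(q) + 6)*exp(q)/(-5*exp(3*q) + exp(2*q) + 2*exp(q) + 2)^2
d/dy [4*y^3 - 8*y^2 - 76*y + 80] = 12*y^2 - 16*y - 76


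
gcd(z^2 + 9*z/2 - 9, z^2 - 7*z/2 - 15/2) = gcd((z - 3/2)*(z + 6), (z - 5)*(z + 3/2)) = 1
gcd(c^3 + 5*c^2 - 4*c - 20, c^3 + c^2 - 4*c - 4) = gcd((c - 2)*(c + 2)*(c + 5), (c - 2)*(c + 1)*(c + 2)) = c^2 - 4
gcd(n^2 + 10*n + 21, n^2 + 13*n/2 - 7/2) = n + 7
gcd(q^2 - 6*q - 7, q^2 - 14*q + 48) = 1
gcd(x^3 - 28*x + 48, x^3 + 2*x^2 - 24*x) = x^2 + 2*x - 24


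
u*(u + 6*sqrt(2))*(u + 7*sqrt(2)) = u^3 + 13*sqrt(2)*u^2 + 84*u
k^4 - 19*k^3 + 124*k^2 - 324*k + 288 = (k - 8)*(k - 6)*(k - 3)*(k - 2)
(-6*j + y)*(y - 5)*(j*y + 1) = -6*j^2*y^2 + 30*j^2*y + j*y^3 - 5*j*y^2 - 6*j*y + 30*j + y^2 - 5*y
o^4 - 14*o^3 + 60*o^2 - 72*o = o*(o - 6)^2*(o - 2)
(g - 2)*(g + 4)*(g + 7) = g^3 + 9*g^2 + 6*g - 56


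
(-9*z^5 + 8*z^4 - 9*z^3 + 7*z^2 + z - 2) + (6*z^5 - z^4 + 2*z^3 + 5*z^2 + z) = -3*z^5 + 7*z^4 - 7*z^3 + 12*z^2 + 2*z - 2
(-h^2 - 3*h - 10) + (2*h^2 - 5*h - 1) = h^2 - 8*h - 11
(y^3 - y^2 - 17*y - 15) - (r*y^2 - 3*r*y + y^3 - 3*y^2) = -r*y^2 + 3*r*y + 2*y^2 - 17*y - 15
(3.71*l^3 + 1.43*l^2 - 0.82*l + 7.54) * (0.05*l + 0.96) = 0.1855*l^4 + 3.6331*l^3 + 1.3318*l^2 - 0.4102*l + 7.2384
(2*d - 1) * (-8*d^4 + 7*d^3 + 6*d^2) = -16*d^5 + 22*d^4 + 5*d^3 - 6*d^2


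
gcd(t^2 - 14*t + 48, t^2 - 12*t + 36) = t - 6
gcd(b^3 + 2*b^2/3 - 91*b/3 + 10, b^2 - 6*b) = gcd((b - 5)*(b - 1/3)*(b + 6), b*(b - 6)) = 1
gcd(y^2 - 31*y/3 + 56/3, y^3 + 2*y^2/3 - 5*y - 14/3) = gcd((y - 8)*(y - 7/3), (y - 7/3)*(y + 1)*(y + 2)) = y - 7/3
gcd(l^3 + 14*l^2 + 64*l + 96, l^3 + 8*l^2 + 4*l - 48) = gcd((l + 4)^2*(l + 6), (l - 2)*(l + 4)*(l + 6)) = l^2 + 10*l + 24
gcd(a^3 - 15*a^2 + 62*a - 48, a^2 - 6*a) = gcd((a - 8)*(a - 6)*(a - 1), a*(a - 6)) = a - 6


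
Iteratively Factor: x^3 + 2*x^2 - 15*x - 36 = (x + 3)*(x^2 - x - 12) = (x - 4)*(x + 3)*(x + 3)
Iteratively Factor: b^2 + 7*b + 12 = (b + 3)*(b + 4)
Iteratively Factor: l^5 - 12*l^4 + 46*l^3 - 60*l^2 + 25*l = (l)*(l^4 - 12*l^3 + 46*l^2 - 60*l + 25) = l*(l - 5)*(l^3 - 7*l^2 + 11*l - 5) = l*(l - 5)*(l - 1)*(l^2 - 6*l + 5) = l*(l - 5)*(l - 1)^2*(l - 5)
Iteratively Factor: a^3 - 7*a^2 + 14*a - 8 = (a - 1)*(a^2 - 6*a + 8) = (a - 2)*(a - 1)*(a - 4)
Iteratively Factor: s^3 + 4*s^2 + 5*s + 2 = (s + 1)*(s^2 + 3*s + 2) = (s + 1)^2*(s + 2)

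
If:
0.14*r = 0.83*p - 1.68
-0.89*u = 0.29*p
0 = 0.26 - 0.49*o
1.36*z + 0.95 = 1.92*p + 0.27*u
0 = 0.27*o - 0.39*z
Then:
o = 0.53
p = 0.79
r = -7.31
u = -0.26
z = 0.37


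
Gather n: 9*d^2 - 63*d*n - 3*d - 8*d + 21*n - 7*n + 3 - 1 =9*d^2 - 11*d + n*(14 - 63*d) + 2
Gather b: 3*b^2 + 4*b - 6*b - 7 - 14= 3*b^2 - 2*b - 21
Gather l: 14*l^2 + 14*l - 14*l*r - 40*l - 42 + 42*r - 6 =14*l^2 + l*(-14*r - 26) + 42*r - 48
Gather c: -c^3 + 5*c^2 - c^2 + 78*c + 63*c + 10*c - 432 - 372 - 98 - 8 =-c^3 + 4*c^2 + 151*c - 910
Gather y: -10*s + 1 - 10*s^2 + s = -10*s^2 - 9*s + 1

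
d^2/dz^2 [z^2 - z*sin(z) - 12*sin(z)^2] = z*sin(z) + 48*sin(z)^2 - 2*cos(z) - 22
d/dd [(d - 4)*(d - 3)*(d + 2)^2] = 4*d^3 - 9*d^2 - 24*d + 20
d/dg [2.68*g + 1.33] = 2.68000000000000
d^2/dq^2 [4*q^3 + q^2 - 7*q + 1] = 24*q + 2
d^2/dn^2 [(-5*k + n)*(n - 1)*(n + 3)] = -10*k + 6*n + 4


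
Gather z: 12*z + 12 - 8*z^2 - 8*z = -8*z^2 + 4*z + 12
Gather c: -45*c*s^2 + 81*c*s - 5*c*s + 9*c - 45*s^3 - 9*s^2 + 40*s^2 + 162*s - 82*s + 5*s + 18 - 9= c*(-45*s^2 + 76*s + 9) - 45*s^3 + 31*s^2 + 85*s + 9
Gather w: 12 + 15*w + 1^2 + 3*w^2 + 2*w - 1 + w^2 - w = 4*w^2 + 16*w + 12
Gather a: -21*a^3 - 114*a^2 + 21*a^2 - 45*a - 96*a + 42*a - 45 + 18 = -21*a^3 - 93*a^2 - 99*a - 27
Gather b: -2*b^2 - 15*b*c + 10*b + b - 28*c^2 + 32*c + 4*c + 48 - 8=-2*b^2 + b*(11 - 15*c) - 28*c^2 + 36*c + 40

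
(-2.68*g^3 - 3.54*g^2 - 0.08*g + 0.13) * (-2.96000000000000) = 7.9328*g^3 + 10.4784*g^2 + 0.2368*g - 0.3848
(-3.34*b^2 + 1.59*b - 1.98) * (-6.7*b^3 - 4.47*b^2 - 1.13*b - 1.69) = 22.378*b^5 + 4.2768*b^4 + 9.9329*b^3 + 12.6985*b^2 - 0.4497*b + 3.3462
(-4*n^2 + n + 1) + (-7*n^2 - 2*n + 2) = -11*n^2 - n + 3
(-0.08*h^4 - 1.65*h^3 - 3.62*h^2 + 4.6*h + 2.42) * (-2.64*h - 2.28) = 0.2112*h^5 + 4.5384*h^4 + 13.3188*h^3 - 3.8904*h^2 - 16.8768*h - 5.5176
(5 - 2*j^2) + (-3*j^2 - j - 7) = -5*j^2 - j - 2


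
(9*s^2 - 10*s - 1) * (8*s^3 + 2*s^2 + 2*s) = 72*s^5 - 62*s^4 - 10*s^3 - 22*s^2 - 2*s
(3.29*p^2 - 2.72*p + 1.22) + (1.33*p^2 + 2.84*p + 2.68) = 4.62*p^2 + 0.12*p + 3.9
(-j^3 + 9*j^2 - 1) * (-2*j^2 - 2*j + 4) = 2*j^5 - 16*j^4 - 22*j^3 + 38*j^2 + 2*j - 4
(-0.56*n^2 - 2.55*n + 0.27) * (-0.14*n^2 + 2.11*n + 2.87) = 0.0784*n^4 - 0.8246*n^3 - 7.0255*n^2 - 6.7488*n + 0.7749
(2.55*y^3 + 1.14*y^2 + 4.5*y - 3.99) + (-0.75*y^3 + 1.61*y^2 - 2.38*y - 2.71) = 1.8*y^3 + 2.75*y^2 + 2.12*y - 6.7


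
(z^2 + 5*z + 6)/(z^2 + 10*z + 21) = (z + 2)/(z + 7)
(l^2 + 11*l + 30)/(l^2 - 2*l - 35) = (l + 6)/(l - 7)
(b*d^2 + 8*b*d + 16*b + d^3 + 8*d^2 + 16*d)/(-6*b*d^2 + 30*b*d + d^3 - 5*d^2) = (-b*d^2 - 8*b*d - 16*b - d^3 - 8*d^2 - 16*d)/(d*(6*b*d - 30*b - d^2 + 5*d))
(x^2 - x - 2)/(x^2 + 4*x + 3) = (x - 2)/(x + 3)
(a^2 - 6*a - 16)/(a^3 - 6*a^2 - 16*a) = 1/a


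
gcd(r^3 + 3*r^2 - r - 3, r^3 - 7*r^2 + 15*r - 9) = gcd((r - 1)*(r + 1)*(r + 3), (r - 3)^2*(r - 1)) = r - 1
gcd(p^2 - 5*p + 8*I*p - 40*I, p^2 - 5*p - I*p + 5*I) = p - 5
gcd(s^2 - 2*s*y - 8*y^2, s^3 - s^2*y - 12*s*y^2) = -s + 4*y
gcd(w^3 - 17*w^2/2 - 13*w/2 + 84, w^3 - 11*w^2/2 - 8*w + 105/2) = w^2 - w/2 - 21/2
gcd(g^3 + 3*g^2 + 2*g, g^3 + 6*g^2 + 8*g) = g^2 + 2*g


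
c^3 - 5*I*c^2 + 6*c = c*(c - 6*I)*(c + I)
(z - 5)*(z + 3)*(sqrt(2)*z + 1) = sqrt(2)*z^3 - 2*sqrt(2)*z^2 + z^2 - 15*sqrt(2)*z - 2*z - 15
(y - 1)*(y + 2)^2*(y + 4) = y^4 + 7*y^3 + 12*y^2 - 4*y - 16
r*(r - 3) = r^2 - 3*r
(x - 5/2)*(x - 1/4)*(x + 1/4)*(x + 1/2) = x^4 - 2*x^3 - 21*x^2/16 + x/8 + 5/64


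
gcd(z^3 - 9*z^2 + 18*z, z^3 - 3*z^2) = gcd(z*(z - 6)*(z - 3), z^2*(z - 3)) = z^2 - 3*z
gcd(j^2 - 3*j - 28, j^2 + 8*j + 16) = j + 4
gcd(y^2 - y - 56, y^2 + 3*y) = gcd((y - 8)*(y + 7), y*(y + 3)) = 1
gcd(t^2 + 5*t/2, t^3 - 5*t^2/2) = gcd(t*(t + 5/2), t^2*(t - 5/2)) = t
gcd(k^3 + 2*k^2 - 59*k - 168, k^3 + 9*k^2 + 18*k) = k + 3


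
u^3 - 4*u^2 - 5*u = u*(u - 5)*(u + 1)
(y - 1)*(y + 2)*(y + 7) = y^3 + 8*y^2 + 5*y - 14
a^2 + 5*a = a*(a + 5)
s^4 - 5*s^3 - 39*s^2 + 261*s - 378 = (s - 6)*(s - 3)^2*(s + 7)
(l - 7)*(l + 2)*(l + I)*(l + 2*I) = l^4 - 5*l^3 + 3*I*l^3 - 16*l^2 - 15*I*l^2 + 10*l - 42*I*l + 28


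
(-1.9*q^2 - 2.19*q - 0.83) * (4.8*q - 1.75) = -9.12*q^3 - 7.187*q^2 - 0.1515*q + 1.4525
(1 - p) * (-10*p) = 10*p^2 - 10*p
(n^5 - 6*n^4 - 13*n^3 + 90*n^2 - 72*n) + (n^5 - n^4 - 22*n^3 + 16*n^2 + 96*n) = 2*n^5 - 7*n^4 - 35*n^3 + 106*n^2 + 24*n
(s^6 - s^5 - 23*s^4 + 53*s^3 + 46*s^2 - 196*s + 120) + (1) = s^6 - s^5 - 23*s^4 + 53*s^3 + 46*s^2 - 196*s + 121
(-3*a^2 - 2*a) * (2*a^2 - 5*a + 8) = -6*a^4 + 11*a^3 - 14*a^2 - 16*a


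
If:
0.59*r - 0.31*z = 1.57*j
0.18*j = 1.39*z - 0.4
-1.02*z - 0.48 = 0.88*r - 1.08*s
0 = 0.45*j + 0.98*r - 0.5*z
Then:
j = -0.00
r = 0.15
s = 0.84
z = 0.29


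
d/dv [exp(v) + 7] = exp(v)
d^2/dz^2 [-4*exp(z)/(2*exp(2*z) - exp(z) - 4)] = 4*(2*(4*exp(z) - 1)^2*exp(2*z) + (16*exp(z) - 3)*(-2*exp(2*z) + exp(z) + 4)*exp(z) + (-2*exp(2*z) + exp(z) + 4)^2)*exp(z)/(-2*exp(2*z) + exp(z) + 4)^3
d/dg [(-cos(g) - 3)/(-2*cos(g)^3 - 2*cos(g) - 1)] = (3*cos(g) + 9*cos(2*g) + cos(3*g) + 14)*sin(g)/(2*cos(g)^3 + 2*cos(g) + 1)^2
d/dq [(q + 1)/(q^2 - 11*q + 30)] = (q^2 - 11*q - (q + 1)*(2*q - 11) + 30)/(q^2 - 11*q + 30)^2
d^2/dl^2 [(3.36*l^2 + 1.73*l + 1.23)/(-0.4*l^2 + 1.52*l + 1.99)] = (-4.63936*l^3 - 17.22816*l^2 - 3.77544000000001*l - 23.787808)/(0.064*l^6 - 0.7296*l^5 + 1.81728*l^4 + 3.747712*l^3 - 9.040968*l^2 - 18.058056*l - 7.880599)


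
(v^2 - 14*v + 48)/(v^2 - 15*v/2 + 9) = 2*(v - 8)/(2*v - 3)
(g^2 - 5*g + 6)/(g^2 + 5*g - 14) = (g - 3)/(g + 7)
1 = 1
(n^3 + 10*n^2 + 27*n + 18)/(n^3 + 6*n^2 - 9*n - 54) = (n + 1)/(n - 3)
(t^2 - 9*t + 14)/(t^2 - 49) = (t - 2)/(t + 7)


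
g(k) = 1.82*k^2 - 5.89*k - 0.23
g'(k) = 3.64*k - 5.89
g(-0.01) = -0.17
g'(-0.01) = -5.93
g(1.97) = -4.77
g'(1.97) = 1.28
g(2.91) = -1.96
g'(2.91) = 4.70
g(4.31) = 8.19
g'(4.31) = 9.80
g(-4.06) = 53.68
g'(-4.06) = -20.67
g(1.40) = -4.91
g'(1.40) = -0.79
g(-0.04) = 0.01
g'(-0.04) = -6.04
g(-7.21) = 136.85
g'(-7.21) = -32.13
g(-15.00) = 497.62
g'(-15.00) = -60.49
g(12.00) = 191.17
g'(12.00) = 37.79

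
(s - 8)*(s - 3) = s^2 - 11*s + 24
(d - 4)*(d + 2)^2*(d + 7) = d^4 + 7*d^3 - 12*d^2 - 100*d - 112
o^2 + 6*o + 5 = (o + 1)*(o + 5)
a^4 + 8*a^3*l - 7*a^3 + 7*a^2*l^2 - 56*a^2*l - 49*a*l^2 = a*(a - 7)*(a + l)*(a + 7*l)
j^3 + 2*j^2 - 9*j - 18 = (j - 3)*(j + 2)*(j + 3)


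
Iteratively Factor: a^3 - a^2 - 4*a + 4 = (a + 2)*(a^2 - 3*a + 2) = (a - 1)*(a + 2)*(a - 2)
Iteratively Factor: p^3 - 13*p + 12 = (p - 1)*(p^2 + p - 12) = (p - 3)*(p - 1)*(p + 4)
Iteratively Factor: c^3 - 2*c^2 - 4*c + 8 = (c - 2)*(c^2 - 4) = (c - 2)^2*(c + 2)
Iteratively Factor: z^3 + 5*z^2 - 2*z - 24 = (z + 4)*(z^2 + z - 6) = (z + 3)*(z + 4)*(z - 2)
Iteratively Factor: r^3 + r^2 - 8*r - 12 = (r - 3)*(r^2 + 4*r + 4) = (r - 3)*(r + 2)*(r + 2)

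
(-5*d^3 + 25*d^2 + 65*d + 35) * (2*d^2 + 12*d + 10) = -10*d^5 - 10*d^4 + 380*d^3 + 1100*d^2 + 1070*d + 350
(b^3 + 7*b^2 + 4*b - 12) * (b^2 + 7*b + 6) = b^5 + 14*b^4 + 59*b^3 + 58*b^2 - 60*b - 72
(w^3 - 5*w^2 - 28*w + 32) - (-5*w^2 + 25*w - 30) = w^3 - 53*w + 62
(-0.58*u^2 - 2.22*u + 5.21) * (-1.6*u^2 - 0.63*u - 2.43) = 0.928*u^4 + 3.9174*u^3 - 5.528*u^2 + 2.1123*u - 12.6603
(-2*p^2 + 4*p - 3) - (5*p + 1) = -2*p^2 - p - 4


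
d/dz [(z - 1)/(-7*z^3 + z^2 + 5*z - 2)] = (-7*z^3 + z^2 + 5*z - (z - 1)*(-21*z^2 + 2*z + 5) - 2)/(7*z^3 - z^2 - 5*z + 2)^2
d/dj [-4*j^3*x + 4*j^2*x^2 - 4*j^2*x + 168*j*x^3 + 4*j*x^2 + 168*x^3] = 4*x*(-3*j^2 + 2*j*x - 2*j + 42*x^2 + x)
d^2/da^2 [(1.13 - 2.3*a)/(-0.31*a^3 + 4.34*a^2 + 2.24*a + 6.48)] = (1.32618*a^5 - 19.869636*a^4 + 114.162832*a^3 - 67.5544559999999*a^2 - 467.632272*a - 14.551264)/(0.029791*a^9 - 1.251222*a^8 + 16.871316*a^7 - 65.532512*a^6 - 69.599712*a^5 - 404.494944*a^4 - 350.16416*a^3 - 644.257152*a^2 - 282.175488*a - 272.097792)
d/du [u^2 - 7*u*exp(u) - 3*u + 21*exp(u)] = -7*u*exp(u) + 2*u + 14*exp(u) - 3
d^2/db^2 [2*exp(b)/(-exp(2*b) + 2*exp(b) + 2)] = 2*(8*(1 - exp(b))^2*exp(2*b) + 2*(4*exp(b) - 3)*(-exp(2*b) + 2*exp(b) + 2)*exp(b) + (-exp(2*b) + 2*exp(b) + 2)^2)*exp(b)/(-exp(2*b) + 2*exp(b) + 2)^3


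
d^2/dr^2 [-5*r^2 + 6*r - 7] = -10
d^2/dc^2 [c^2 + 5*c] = 2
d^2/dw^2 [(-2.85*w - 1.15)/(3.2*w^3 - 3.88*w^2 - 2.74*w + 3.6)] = (-175.104*w^5 + 71.0015999999999*w^4 + 92.66672*w^3 + 350.60784*w^2 - 232.72008*w - 105.61868)/(32.768*w^9 - 119.1936*w^8 + 60.34944*w^7 + 256.299968*w^6 - 319.859808*w^5 - 114.189744*w^4 + 333.479096*w^3 - 69.77232*w^2 - 106.5312*w + 46.656)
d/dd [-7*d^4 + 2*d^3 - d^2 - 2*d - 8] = -28*d^3 + 6*d^2 - 2*d - 2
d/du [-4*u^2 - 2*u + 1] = -8*u - 2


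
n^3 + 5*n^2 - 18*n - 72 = (n - 4)*(n + 3)*(n + 6)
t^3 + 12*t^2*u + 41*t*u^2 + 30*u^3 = (t + u)*(t + 5*u)*(t + 6*u)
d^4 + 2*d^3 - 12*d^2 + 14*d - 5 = (d - 1)^3*(d + 5)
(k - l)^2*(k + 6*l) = k^3 + 4*k^2*l - 11*k*l^2 + 6*l^3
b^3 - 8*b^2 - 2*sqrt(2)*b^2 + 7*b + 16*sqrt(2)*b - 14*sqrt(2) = (b - 7)*(b - 1)*(b - 2*sqrt(2))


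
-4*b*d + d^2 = d*(-4*b + d)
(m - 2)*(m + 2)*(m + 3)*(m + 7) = m^4 + 10*m^3 + 17*m^2 - 40*m - 84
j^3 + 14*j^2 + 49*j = j*(j + 7)^2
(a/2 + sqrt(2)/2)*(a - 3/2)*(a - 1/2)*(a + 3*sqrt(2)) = a^4/2 - a^3 + 2*sqrt(2)*a^3 - 4*sqrt(2)*a^2 + 27*a^2/8 - 6*a + 3*sqrt(2)*a/2 + 9/4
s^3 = s^3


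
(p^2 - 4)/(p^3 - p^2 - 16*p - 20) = (p - 2)/(p^2 - 3*p - 10)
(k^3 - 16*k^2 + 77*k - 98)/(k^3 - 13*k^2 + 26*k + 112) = (k^2 - 9*k + 14)/(k^2 - 6*k - 16)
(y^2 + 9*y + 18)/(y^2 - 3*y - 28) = (y^2 + 9*y + 18)/(y^2 - 3*y - 28)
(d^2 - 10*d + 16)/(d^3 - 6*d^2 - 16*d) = (d - 2)/(d*(d + 2))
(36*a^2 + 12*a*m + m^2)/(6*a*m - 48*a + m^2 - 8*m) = (6*a + m)/(m - 8)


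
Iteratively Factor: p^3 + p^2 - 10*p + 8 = (p + 4)*(p^2 - 3*p + 2) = (p - 1)*(p + 4)*(p - 2)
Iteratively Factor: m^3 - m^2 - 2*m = (m - 2)*(m^2 + m) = m*(m - 2)*(m + 1)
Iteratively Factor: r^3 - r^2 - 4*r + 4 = (r - 2)*(r^2 + r - 2) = (r - 2)*(r + 2)*(r - 1)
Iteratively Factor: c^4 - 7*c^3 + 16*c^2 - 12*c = (c)*(c^3 - 7*c^2 + 16*c - 12) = c*(c - 3)*(c^2 - 4*c + 4) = c*(c - 3)*(c - 2)*(c - 2)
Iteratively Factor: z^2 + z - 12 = (z + 4)*(z - 3)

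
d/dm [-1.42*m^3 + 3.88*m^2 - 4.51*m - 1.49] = -4.26*m^2 + 7.76*m - 4.51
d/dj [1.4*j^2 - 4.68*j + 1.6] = 2.8*j - 4.68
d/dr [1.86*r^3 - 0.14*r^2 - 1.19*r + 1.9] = 5.58*r^2 - 0.28*r - 1.19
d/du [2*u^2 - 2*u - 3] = 4*u - 2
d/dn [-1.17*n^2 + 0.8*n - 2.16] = 0.8 - 2.34*n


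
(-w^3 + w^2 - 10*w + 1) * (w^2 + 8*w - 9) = -w^5 - 7*w^4 + 7*w^3 - 88*w^2 + 98*w - 9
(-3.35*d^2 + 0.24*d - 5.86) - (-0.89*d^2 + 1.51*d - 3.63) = -2.46*d^2 - 1.27*d - 2.23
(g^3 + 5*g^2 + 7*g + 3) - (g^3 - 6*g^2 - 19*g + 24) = 11*g^2 + 26*g - 21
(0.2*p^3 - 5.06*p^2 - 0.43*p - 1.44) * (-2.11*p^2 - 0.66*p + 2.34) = -0.422*p^5 + 10.5446*p^4 + 4.7149*p^3 - 8.5182*p^2 - 0.0558*p - 3.3696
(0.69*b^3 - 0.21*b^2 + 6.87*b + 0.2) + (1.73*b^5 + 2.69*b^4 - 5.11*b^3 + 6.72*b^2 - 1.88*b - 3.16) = 1.73*b^5 + 2.69*b^4 - 4.42*b^3 + 6.51*b^2 + 4.99*b - 2.96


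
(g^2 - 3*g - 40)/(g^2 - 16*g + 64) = (g + 5)/(g - 8)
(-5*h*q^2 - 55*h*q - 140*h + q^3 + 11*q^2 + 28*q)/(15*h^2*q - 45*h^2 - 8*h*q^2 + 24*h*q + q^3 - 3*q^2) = (q^2 + 11*q + 28)/(-3*h*q + 9*h + q^2 - 3*q)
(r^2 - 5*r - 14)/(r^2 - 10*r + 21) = (r + 2)/(r - 3)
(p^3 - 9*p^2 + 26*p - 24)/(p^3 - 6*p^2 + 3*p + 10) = (p^2 - 7*p + 12)/(p^2 - 4*p - 5)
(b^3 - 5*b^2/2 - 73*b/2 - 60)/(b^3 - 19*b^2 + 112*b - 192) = (2*b^2 + 11*b + 15)/(2*(b^2 - 11*b + 24))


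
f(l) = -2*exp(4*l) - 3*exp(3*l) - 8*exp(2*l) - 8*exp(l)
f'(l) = -8*exp(4*l) - 9*exp(3*l) - 16*exp(2*l) - 8*exp(l)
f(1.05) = -291.57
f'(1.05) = -897.04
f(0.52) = -66.38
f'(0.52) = -165.59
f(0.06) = -23.65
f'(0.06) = -47.48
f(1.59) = -1741.85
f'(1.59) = -6111.22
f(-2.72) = -0.56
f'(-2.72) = -0.60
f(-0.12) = -16.72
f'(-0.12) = -30.91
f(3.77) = -7342871.89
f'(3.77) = -29095435.45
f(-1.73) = -1.69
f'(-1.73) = -1.98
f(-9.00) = 0.00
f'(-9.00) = 0.00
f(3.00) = -353206.95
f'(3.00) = -1381581.63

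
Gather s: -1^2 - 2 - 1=-4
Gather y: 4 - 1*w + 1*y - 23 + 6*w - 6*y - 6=5*w - 5*y - 25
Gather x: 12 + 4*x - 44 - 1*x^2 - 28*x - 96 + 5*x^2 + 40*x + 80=4*x^2 + 16*x - 48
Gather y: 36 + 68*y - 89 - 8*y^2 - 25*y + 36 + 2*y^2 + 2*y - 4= -6*y^2 + 45*y - 21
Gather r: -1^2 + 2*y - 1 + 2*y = 4*y - 2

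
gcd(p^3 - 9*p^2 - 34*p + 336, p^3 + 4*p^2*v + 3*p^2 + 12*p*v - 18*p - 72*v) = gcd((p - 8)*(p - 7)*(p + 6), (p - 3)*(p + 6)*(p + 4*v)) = p + 6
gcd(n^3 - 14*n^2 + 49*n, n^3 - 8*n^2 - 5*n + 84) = n - 7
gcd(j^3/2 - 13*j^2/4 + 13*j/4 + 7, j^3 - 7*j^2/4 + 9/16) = 1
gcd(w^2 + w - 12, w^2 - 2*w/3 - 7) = w - 3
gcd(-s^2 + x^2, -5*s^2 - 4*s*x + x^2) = s + x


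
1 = 1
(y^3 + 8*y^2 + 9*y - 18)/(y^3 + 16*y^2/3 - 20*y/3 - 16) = 3*(y^2 + 2*y - 3)/(3*y^2 - 2*y - 8)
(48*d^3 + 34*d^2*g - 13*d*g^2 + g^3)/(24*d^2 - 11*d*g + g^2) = (6*d^2 + 5*d*g - g^2)/(3*d - g)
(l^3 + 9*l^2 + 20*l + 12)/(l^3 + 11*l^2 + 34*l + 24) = (l + 2)/(l + 4)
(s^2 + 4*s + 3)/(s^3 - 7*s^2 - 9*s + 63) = (s + 1)/(s^2 - 10*s + 21)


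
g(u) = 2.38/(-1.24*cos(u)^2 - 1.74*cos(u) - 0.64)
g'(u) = 2.38*(-2.48*sin(u)*cos(u) - 1.74*sin(u))/(-1.24*cos(u)^2 - 1.74*cos(u) - 0.64)^2 = -(5.9024*cos(u) + 4.1412)*sin(u)/(1.24*cos(u)^2 + 1.74*cos(u) + 0.64)^2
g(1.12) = -1.46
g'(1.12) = -2.26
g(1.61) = -4.15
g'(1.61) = -11.87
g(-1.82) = -8.31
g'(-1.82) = 31.75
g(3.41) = -20.68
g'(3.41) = -31.03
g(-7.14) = -1.03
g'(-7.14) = 1.13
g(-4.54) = -6.30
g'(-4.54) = -21.57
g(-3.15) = -17.00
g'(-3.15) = 0.76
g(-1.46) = -2.81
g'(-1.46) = 6.63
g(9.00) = -28.32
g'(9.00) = 72.18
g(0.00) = -0.66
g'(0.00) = 0.00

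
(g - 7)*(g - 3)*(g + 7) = g^3 - 3*g^2 - 49*g + 147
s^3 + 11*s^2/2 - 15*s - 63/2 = (s - 3)*(s + 3/2)*(s + 7)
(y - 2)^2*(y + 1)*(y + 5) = y^4 + 2*y^3 - 15*y^2 + 4*y + 20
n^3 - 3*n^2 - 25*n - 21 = (n - 7)*(n + 1)*(n + 3)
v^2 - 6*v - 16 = (v - 8)*(v + 2)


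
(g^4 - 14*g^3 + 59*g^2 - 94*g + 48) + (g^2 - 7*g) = g^4 - 14*g^3 + 60*g^2 - 101*g + 48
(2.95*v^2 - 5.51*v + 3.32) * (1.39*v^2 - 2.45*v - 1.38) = 4.1005*v^4 - 14.8864*v^3 + 14.0433*v^2 - 0.530200000000002*v - 4.5816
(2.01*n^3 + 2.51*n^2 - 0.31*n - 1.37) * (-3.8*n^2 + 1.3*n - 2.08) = -7.638*n^5 - 6.925*n^4 + 0.2602*n^3 - 0.417799999999999*n^2 - 1.1362*n + 2.8496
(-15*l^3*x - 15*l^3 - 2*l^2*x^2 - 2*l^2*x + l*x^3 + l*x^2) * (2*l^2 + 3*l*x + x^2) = -30*l^5*x - 30*l^5 - 49*l^4*x^2 - 49*l^4*x - 19*l^3*x^3 - 19*l^3*x^2 + l^2*x^4 + l^2*x^3 + l*x^5 + l*x^4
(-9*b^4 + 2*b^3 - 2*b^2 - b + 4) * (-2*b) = 18*b^5 - 4*b^4 + 4*b^3 + 2*b^2 - 8*b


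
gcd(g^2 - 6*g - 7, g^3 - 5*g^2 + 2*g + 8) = g + 1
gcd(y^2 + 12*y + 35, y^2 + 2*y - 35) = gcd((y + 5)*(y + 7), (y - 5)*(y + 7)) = y + 7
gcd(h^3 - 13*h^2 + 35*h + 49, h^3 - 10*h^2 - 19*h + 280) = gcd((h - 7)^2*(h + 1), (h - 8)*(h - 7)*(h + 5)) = h - 7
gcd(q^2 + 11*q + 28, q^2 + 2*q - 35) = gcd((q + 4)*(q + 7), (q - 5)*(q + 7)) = q + 7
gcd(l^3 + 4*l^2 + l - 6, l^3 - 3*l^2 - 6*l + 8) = l^2 + l - 2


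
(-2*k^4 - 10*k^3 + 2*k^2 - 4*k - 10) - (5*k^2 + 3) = -2*k^4 - 10*k^3 - 3*k^2 - 4*k - 13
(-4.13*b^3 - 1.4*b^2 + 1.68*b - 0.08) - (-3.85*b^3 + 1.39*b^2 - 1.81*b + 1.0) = -0.28*b^3 - 2.79*b^2 + 3.49*b - 1.08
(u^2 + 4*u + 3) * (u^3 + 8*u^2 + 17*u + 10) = u^5 + 12*u^4 + 52*u^3 + 102*u^2 + 91*u + 30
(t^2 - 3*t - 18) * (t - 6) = t^3 - 9*t^2 + 108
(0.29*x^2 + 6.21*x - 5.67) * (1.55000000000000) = 0.4495*x^2 + 9.6255*x - 8.7885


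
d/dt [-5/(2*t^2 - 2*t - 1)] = 10*(2*t - 1)/(-2*t^2 + 2*t + 1)^2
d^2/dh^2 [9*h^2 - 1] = 18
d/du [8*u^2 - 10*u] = 16*u - 10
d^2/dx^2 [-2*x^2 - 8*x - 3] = -4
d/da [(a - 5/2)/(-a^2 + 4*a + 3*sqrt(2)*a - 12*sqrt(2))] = (-a^2 + 4*a + 3*sqrt(2)*a - (2*a - 5)*(-2*a + 4 + 3*sqrt(2))/2 - 12*sqrt(2))/(a^2 - 3*sqrt(2)*a - 4*a + 12*sqrt(2))^2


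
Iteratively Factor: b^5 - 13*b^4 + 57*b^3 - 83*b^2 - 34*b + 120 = (b - 5)*(b^4 - 8*b^3 + 17*b^2 + 2*b - 24) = (b - 5)*(b - 2)*(b^3 - 6*b^2 + 5*b + 12) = (b - 5)*(b - 2)*(b + 1)*(b^2 - 7*b + 12) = (b - 5)*(b - 3)*(b - 2)*(b + 1)*(b - 4)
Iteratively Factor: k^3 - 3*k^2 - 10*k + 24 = (k - 4)*(k^2 + k - 6) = (k - 4)*(k - 2)*(k + 3)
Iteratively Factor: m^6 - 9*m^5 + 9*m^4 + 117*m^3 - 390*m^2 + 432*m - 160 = (m - 2)*(m^5 - 7*m^4 - 5*m^3 + 107*m^2 - 176*m + 80) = (m - 5)*(m - 2)*(m^4 - 2*m^3 - 15*m^2 + 32*m - 16) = (m - 5)*(m - 2)*(m + 4)*(m^3 - 6*m^2 + 9*m - 4) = (m - 5)*(m - 2)*(m - 1)*(m + 4)*(m^2 - 5*m + 4) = (m - 5)*(m - 4)*(m - 2)*(m - 1)*(m + 4)*(m - 1)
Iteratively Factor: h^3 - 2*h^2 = (h)*(h^2 - 2*h) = h*(h - 2)*(h)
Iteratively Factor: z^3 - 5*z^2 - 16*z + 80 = (z - 5)*(z^2 - 16) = (z - 5)*(z - 4)*(z + 4)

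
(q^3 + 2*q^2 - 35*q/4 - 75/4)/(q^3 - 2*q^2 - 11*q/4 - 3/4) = (4*q^2 + 20*q + 25)/(4*q^2 + 4*q + 1)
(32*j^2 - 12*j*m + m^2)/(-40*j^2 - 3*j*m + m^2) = (-4*j + m)/(5*j + m)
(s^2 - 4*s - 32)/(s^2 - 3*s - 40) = (s + 4)/(s + 5)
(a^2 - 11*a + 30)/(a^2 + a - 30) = (a - 6)/(a + 6)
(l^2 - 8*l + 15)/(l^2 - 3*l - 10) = (l - 3)/(l + 2)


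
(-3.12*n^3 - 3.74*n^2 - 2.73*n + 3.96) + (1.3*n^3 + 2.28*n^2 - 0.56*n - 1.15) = -1.82*n^3 - 1.46*n^2 - 3.29*n + 2.81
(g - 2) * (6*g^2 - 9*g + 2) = 6*g^3 - 21*g^2 + 20*g - 4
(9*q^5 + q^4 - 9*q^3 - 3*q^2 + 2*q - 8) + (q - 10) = 9*q^5 + q^4 - 9*q^3 - 3*q^2 + 3*q - 18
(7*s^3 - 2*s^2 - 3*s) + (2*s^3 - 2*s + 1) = 9*s^3 - 2*s^2 - 5*s + 1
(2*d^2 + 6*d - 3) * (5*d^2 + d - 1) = 10*d^4 + 32*d^3 - 11*d^2 - 9*d + 3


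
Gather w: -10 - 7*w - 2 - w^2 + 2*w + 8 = -w^2 - 5*w - 4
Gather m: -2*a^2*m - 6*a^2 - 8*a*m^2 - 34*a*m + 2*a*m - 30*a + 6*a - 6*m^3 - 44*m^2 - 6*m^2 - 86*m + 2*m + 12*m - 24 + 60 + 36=-6*a^2 - 24*a - 6*m^3 + m^2*(-8*a - 50) + m*(-2*a^2 - 32*a - 72) + 72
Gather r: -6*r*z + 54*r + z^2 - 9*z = r*(54 - 6*z) + z^2 - 9*z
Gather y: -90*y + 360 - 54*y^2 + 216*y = -54*y^2 + 126*y + 360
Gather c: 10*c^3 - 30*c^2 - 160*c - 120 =10*c^3 - 30*c^2 - 160*c - 120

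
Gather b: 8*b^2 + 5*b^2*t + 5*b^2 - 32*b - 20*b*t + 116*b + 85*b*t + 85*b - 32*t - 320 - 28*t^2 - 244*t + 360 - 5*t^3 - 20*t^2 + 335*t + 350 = b^2*(5*t + 13) + b*(65*t + 169) - 5*t^3 - 48*t^2 + 59*t + 390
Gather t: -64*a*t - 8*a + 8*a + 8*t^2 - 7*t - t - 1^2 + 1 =8*t^2 + t*(-64*a - 8)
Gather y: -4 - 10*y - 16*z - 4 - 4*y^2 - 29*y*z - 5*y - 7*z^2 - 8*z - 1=-4*y^2 + y*(-29*z - 15) - 7*z^2 - 24*z - 9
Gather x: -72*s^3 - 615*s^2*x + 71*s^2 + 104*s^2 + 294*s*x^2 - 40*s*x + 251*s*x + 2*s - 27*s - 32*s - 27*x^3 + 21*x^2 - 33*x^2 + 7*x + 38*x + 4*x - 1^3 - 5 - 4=-72*s^3 + 175*s^2 - 57*s - 27*x^3 + x^2*(294*s - 12) + x*(-615*s^2 + 211*s + 49) - 10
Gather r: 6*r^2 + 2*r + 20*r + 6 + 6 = 6*r^2 + 22*r + 12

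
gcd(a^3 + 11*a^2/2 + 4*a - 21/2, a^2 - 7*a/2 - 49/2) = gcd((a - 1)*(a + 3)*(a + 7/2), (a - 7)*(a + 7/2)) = a + 7/2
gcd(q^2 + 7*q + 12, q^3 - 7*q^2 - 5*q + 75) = q + 3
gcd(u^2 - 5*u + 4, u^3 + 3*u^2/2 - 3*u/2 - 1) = u - 1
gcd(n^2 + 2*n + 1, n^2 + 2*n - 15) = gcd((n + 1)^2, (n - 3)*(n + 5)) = 1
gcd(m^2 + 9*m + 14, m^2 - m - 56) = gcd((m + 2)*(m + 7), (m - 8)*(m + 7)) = m + 7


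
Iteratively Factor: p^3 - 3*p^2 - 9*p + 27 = (p - 3)*(p^2 - 9) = (p - 3)^2*(p + 3)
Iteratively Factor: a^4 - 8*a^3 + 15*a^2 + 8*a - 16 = (a - 1)*(a^3 - 7*a^2 + 8*a + 16) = (a - 4)*(a - 1)*(a^2 - 3*a - 4) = (a - 4)^2*(a - 1)*(a + 1)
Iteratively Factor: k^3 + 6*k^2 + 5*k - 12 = (k - 1)*(k^2 + 7*k + 12) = (k - 1)*(k + 3)*(k + 4)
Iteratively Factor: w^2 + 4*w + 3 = (w + 3)*(w + 1)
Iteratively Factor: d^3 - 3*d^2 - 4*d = (d + 1)*(d^2 - 4*d) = (d - 4)*(d + 1)*(d)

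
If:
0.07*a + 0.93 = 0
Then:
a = -13.29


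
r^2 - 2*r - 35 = (r - 7)*(r + 5)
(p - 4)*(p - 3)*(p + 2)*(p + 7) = p^4 + 2*p^3 - 37*p^2 + 10*p + 168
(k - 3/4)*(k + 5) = k^2 + 17*k/4 - 15/4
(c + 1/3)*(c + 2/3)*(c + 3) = c^3 + 4*c^2 + 29*c/9 + 2/3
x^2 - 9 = (x - 3)*(x + 3)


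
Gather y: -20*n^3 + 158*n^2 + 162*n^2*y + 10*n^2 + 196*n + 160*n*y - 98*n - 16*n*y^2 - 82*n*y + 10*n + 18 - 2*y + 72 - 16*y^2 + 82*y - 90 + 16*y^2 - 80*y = -20*n^3 + 168*n^2 - 16*n*y^2 + 108*n + y*(162*n^2 + 78*n)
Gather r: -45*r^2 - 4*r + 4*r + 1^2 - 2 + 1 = -45*r^2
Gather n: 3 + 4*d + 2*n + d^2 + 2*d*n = d^2 + 4*d + n*(2*d + 2) + 3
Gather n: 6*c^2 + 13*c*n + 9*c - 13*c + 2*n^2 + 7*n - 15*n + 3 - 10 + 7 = 6*c^2 - 4*c + 2*n^2 + n*(13*c - 8)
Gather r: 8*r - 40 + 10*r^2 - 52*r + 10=10*r^2 - 44*r - 30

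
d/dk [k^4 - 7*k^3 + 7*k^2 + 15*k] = 4*k^3 - 21*k^2 + 14*k + 15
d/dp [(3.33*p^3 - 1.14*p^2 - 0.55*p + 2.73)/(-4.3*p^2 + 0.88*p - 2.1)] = (-14.319*p^4 + 5.8608*p^3 - 24.3472*p^2 + 28.266*p - 1.2474)/(18.49*p^4 - 7.568*p^3 + 18.8344*p^2 - 3.696*p + 4.41)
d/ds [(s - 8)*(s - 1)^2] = (s - 1)*(3*s - 17)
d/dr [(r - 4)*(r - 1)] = 2*r - 5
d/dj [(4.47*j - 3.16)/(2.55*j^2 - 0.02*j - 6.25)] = (-11.3985*j^2 + 16.116*j - 28.0007)/(6.5025*j^4 - 0.102*j^3 - 31.8746*j^2 + 0.25*j + 39.0625)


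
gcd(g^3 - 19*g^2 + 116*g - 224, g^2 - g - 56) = g - 8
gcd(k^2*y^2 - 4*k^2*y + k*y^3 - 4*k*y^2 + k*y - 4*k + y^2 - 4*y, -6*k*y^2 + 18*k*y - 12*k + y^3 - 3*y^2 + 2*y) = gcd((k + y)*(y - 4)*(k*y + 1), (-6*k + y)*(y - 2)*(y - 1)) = 1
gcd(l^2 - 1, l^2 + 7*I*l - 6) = 1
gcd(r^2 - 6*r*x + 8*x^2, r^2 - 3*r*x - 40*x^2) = 1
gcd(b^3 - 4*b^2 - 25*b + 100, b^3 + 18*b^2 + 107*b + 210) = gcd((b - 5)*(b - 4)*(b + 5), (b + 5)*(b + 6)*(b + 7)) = b + 5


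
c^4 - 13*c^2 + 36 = (c - 3)*(c - 2)*(c + 2)*(c + 3)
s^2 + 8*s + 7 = (s + 1)*(s + 7)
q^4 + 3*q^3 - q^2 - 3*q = q*(q - 1)*(q + 1)*(q + 3)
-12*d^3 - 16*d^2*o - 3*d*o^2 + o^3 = (-6*d + o)*(d + o)*(2*d + o)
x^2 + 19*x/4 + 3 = (x + 3/4)*(x + 4)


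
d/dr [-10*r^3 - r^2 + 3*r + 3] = -30*r^2 - 2*r + 3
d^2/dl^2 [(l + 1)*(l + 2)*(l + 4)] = 6*l + 14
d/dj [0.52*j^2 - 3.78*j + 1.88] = 1.04*j - 3.78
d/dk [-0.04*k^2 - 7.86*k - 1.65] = -0.08*k - 7.86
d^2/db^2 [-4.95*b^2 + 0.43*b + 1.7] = -9.90000000000000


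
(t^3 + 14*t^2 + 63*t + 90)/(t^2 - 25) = (t^2 + 9*t + 18)/(t - 5)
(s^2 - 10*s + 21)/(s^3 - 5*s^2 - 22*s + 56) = (s - 3)/(s^2 + 2*s - 8)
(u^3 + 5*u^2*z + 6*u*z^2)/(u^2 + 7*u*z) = (u^2 + 5*u*z + 6*z^2)/(u + 7*z)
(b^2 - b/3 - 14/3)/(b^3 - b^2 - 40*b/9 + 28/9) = 3/(3*b - 2)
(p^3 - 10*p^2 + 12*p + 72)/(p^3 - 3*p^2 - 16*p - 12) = (p - 6)/(p + 1)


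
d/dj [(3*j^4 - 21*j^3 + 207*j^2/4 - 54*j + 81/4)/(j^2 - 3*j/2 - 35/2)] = 3*(16*j^5 - 92*j^4 - 392*j^3 + 2877*j^2 - 4938*j + 2601)/(2*(4*j^4 - 12*j^3 - 131*j^2 + 210*j + 1225))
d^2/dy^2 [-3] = 0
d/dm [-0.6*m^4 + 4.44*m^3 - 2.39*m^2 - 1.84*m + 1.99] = -2.4*m^3 + 13.32*m^2 - 4.78*m - 1.84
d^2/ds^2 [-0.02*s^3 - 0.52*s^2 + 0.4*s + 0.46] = -0.12*s - 1.04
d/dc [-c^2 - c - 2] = -2*c - 1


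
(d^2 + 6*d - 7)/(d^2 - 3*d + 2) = (d + 7)/(d - 2)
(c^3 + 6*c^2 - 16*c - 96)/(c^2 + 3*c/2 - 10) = 2*(c^2 + 2*c - 24)/(2*c - 5)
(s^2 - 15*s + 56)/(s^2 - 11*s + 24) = (s - 7)/(s - 3)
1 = 1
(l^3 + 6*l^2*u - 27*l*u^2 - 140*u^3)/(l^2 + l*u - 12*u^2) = (-l^2 - 2*l*u + 35*u^2)/(-l + 3*u)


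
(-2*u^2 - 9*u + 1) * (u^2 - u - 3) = -2*u^4 - 7*u^3 + 16*u^2 + 26*u - 3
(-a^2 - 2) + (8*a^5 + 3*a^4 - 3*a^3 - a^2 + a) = 8*a^5 + 3*a^4 - 3*a^3 - 2*a^2 + a - 2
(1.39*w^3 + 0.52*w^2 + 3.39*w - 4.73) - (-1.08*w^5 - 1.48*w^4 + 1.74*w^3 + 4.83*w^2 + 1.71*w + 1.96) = 1.08*w^5 + 1.48*w^4 - 0.35*w^3 - 4.31*w^2 + 1.68*w - 6.69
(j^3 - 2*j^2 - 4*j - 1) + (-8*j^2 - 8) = j^3 - 10*j^2 - 4*j - 9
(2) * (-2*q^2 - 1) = -4*q^2 - 2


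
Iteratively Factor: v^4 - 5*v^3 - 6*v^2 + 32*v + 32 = (v - 4)*(v^3 - v^2 - 10*v - 8) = (v - 4)*(v + 2)*(v^2 - 3*v - 4) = (v - 4)^2*(v + 2)*(v + 1)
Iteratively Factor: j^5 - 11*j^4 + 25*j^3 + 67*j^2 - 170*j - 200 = (j - 5)*(j^4 - 6*j^3 - 5*j^2 + 42*j + 40) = (j - 5)^2*(j^3 - j^2 - 10*j - 8) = (j - 5)^2*(j - 4)*(j^2 + 3*j + 2) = (j - 5)^2*(j - 4)*(j + 1)*(j + 2)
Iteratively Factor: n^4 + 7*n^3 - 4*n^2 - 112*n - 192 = (n + 4)*(n^3 + 3*n^2 - 16*n - 48) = (n + 3)*(n + 4)*(n^2 - 16) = (n + 3)*(n + 4)^2*(n - 4)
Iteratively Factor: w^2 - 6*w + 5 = (w - 5)*(w - 1)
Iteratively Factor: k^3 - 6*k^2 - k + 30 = (k - 3)*(k^2 - 3*k - 10) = (k - 5)*(k - 3)*(k + 2)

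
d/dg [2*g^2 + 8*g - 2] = 4*g + 8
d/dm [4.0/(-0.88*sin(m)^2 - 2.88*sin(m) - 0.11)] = (7.04*sin(m) + 11.52)*cos(m)/(0.88*sin(m)^2 + 2.88*sin(m) + 0.11)^2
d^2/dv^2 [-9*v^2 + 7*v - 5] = -18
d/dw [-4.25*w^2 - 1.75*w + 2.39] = -8.5*w - 1.75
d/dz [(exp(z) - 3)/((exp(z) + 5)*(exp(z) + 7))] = (-exp(2*z) + 6*exp(z) + 71)*exp(z)/(exp(4*z) + 24*exp(3*z) + 214*exp(2*z) + 840*exp(z) + 1225)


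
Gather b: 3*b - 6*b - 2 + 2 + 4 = 4 - 3*b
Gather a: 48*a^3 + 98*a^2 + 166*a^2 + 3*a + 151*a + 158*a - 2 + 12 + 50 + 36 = 48*a^3 + 264*a^2 + 312*a + 96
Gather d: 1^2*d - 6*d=-5*d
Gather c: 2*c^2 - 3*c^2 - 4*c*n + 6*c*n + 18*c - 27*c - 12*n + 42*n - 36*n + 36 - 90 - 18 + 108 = -c^2 + c*(2*n - 9) - 6*n + 36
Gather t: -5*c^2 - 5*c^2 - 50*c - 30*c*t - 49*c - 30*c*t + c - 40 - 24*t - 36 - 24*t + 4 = -10*c^2 - 98*c + t*(-60*c - 48) - 72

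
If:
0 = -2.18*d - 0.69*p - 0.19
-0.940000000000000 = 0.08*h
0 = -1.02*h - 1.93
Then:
No Solution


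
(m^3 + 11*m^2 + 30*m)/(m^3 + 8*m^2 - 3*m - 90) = m/(m - 3)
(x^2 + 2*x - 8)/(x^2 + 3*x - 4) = (x - 2)/(x - 1)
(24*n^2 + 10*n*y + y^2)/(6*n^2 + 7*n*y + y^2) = (4*n + y)/(n + y)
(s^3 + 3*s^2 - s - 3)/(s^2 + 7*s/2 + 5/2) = 2*(s^2 + 2*s - 3)/(2*s + 5)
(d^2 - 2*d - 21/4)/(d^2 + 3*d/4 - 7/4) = (4*d^2 - 8*d - 21)/(4*d^2 + 3*d - 7)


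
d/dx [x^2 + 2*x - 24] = 2*x + 2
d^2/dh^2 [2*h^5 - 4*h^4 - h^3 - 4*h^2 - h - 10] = 40*h^3 - 48*h^2 - 6*h - 8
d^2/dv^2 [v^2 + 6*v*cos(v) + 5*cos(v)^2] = -6*v*cos(v) + 20*sin(v)^2 - 12*sin(v) - 8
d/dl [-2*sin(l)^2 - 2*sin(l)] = -2*sin(2*l) - 2*cos(l)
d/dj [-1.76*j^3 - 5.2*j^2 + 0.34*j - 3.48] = -5.28*j^2 - 10.4*j + 0.34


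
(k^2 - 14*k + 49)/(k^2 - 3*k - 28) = (k - 7)/(k + 4)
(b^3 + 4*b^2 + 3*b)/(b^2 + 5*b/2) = 2*(b^2 + 4*b + 3)/(2*b + 5)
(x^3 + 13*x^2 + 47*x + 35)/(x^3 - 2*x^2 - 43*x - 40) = (x + 7)/(x - 8)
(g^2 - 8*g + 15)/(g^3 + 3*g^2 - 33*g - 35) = (g - 3)/(g^2 + 8*g + 7)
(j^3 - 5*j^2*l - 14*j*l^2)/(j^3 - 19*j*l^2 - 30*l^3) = j*(j - 7*l)/(j^2 - 2*j*l - 15*l^2)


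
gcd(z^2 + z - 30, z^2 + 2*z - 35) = z - 5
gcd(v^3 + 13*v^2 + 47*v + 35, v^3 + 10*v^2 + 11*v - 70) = v^2 + 12*v + 35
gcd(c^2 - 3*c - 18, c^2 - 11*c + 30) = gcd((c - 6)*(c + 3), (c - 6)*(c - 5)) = c - 6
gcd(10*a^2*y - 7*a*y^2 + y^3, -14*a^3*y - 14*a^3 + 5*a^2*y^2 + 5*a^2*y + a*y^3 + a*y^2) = -2*a + y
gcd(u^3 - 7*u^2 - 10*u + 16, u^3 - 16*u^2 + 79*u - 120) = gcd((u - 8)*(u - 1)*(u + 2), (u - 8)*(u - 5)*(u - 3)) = u - 8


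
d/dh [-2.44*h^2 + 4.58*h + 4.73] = 4.58 - 4.88*h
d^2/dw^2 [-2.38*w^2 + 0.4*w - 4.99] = -4.76000000000000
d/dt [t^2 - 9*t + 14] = 2*t - 9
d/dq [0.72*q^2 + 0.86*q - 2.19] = 1.44*q + 0.86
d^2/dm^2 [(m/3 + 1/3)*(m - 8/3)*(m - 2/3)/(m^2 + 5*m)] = 8*(79*m^3 + 12*m^2 + 60*m + 100)/(27*m^3*(m^3 + 15*m^2 + 75*m + 125))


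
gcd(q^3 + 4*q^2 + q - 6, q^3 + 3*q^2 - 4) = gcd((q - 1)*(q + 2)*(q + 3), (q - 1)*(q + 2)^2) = q^2 + q - 2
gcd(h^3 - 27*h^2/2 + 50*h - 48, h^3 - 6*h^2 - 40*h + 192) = h^2 - 12*h + 32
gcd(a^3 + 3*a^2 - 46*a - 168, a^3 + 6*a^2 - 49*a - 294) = a^2 - a - 42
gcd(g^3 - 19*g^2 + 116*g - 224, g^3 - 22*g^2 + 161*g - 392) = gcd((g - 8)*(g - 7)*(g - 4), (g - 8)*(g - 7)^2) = g^2 - 15*g + 56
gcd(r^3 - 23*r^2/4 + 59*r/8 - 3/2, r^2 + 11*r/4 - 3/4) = r - 1/4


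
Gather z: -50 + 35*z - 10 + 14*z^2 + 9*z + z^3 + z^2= z^3 + 15*z^2 + 44*z - 60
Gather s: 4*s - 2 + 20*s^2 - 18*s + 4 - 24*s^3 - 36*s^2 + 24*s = -24*s^3 - 16*s^2 + 10*s + 2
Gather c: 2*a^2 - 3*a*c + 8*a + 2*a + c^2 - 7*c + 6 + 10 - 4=2*a^2 + 10*a + c^2 + c*(-3*a - 7) + 12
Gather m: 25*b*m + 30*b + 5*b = 25*b*m + 35*b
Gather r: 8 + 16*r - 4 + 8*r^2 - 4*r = 8*r^2 + 12*r + 4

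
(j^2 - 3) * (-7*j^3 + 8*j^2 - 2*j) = -7*j^5 + 8*j^4 + 19*j^3 - 24*j^2 + 6*j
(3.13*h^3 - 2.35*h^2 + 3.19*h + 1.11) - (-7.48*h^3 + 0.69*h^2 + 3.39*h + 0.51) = 10.61*h^3 - 3.04*h^2 - 0.2*h + 0.6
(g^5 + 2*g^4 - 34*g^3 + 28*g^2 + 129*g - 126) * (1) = g^5 + 2*g^4 - 34*g^3 + 28*g^2 + 129*g - 126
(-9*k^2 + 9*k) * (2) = -18*k^2 + 18*k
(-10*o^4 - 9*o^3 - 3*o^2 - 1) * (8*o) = -80*o^5 - 72*o^4 - 24*o^3 - 8*o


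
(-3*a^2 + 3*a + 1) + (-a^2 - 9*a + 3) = -4*a^2 - 6*a + 4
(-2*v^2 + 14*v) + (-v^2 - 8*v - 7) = -3*v^2 + 6*v - 7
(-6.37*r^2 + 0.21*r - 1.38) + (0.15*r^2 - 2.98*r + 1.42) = -6.22*r^2 - 2.77*r + 0.04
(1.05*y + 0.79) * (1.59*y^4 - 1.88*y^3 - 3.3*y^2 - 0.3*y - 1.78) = 1.6695*y^5 - 0.7179*y^4 - 4.9502*y^3 - 2.922*y^2 - 2.106*y - 1.4062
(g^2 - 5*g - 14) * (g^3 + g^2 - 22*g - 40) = g^5 - 4*g^4 - 41*g^3 + 56*g^2 + 508*g + 560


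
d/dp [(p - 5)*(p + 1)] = 2*p - 4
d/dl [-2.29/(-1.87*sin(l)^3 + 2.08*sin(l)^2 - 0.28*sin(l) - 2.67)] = (-12.8469*sin(l)^2 + 9.5264*sin(l) - 0.6412)*cos(l)/(1.87*sin(l)^3 - 2.08*sin(l)^2 + 0.28*sin(l) + 2.67)^2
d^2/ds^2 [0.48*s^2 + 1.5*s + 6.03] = 0.960000000000000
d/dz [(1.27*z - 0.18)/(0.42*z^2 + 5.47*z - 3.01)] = (-0.5334*z^2 + 0.1512*z - 2.8381)/(0.1764*z^4 + 4.5948*z^3 + 27.3925*z^2 - 32.9294*z + 9.0601)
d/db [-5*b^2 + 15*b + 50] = 15 - 10*b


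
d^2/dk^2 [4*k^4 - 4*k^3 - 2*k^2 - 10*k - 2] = 48*k^2 - 24*k - 4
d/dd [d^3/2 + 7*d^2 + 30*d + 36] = 3*d^2/2 + 14*d + 30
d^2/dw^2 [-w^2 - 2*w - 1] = -2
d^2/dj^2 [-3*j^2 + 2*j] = -6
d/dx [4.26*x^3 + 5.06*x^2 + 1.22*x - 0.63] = 12.78*x^2 + 10.12*x + 1.22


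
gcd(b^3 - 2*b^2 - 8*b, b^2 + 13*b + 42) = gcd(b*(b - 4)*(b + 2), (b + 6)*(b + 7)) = 1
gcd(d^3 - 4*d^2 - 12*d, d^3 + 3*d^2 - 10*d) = d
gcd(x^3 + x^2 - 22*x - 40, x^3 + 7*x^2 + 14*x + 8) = x^2 + 6*x + 8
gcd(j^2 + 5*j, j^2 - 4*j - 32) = 1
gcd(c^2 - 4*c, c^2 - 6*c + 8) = c - 4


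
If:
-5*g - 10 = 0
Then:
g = -2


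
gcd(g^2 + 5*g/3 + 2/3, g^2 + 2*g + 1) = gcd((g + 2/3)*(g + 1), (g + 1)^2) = g + 1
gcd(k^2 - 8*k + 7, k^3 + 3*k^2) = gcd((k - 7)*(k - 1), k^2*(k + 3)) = 1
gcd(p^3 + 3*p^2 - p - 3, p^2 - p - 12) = p + 3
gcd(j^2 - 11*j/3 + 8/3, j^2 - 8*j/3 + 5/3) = j - 1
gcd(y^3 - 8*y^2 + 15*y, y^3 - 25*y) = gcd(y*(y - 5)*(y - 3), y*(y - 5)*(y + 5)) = y^2 - 5*y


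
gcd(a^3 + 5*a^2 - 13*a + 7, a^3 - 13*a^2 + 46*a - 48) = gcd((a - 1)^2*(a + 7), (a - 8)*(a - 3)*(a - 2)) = 1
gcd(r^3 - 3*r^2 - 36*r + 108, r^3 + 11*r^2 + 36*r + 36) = r + 6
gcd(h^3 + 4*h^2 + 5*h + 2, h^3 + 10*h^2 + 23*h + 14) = h^2 + 3*h + 2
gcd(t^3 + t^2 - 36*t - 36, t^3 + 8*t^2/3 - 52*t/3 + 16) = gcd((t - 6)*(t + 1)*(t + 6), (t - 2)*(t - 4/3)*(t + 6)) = t + 6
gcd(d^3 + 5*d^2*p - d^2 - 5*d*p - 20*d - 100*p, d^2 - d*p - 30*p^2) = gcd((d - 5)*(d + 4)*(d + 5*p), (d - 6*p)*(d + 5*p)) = d + 5*p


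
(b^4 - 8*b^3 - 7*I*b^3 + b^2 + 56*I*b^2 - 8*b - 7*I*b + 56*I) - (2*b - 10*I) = b^4 - 8*b^3 - 7*I*b^3 + b^2 + 56*I*b^2 - 10*b - 7*I*b + 66*I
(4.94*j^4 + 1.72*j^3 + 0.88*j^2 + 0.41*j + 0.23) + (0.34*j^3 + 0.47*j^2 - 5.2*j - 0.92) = 4.94*j^4 + 2.06*j^3 + 1.35*j^2 - 4.79*j - 0.69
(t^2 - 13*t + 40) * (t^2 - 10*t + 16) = t^4 - 23*t^3 + 186*t^2 - 608*t + 640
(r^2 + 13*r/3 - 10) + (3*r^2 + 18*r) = 4*r^2 + 67*r/3 - 10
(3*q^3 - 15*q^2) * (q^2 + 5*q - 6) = 3*q^5 - 93*q^3 + 90*q^2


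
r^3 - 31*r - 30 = (r - 6)*(r + 1)*(r + 5)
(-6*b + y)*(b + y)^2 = -6*b^3 - 11*b^2*y - 4*b*y^2 + y^3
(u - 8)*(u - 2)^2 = u^3 - 12*u^2 + 36*u - 32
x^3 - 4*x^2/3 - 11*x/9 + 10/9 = (x - 5/3)*(x - 2/3)*(x + 1)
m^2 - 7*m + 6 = (m - 6)*(m - 1)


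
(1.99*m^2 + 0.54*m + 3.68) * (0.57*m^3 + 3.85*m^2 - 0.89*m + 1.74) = 1.1343*m^5 + 7.9693*m^4 + 2.4055*m^3 + 17.15*m^2 - 2.3356*m + 6.4032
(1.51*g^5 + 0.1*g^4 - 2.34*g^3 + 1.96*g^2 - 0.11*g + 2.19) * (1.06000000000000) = 1.6006*g^5 + 0.106*g^4 - 2.4804*g^3 + 2.0776*g^2 - 0.1166*g + 2.3214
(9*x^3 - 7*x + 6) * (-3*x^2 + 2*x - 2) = -27*x^5 + 18*x^4 + 3*x^3 - 32*x^2 + 26*x - 12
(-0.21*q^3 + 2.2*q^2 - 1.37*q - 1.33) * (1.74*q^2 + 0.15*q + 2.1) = -0.3654*q^5 + 3.7965*q^4 - 2.4948*q^3 + 2.1003*q^2 - 3.0765*q - 2.793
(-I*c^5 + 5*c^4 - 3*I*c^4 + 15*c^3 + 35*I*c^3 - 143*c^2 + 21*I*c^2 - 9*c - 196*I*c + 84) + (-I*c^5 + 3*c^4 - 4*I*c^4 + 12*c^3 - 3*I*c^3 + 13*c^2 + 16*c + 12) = -2*I*c^5 + 8*c^4 - 7*I*c^4 + 27*c^3 + 32*I*c^3 - 130*c^2 + 21*I*c^2 + 7*c - 196*I*c + 96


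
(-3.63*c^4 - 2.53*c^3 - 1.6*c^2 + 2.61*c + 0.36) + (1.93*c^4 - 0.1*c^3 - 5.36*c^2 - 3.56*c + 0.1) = -1.7*c^4 - 2.63*c^3 - 6.96*c^2 - 0.95*c + 0.46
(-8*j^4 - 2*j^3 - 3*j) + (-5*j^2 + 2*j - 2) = -8*j^4 - 2*j^3 - 5*j^2 - j - 2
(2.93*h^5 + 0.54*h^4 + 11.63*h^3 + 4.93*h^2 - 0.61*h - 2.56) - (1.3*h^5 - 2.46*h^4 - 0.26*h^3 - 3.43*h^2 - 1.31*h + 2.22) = 1.63*h^5 + 3.0*h^4 + 11.89*h^3 + 8.36*h^2 + 0.7*h - 4.78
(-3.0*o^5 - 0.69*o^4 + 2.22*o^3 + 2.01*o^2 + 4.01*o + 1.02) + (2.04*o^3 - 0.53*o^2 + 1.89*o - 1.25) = -3.0*o^5 - 0.69*o^4 + 4.26*o^3 + 1.48*o^2 + 5.9*o - 0.23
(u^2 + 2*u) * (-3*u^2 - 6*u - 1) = -3*u^4 - 12*u^3 - 13*u^2 - 2*u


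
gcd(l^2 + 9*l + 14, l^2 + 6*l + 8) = l + 2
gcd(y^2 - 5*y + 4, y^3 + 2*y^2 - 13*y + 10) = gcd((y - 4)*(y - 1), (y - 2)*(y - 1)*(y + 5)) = y - 1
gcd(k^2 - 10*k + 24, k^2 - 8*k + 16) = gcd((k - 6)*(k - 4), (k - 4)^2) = k - 4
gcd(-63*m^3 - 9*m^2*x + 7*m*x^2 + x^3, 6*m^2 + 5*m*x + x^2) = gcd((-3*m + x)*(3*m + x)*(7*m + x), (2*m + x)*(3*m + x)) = 3*m + x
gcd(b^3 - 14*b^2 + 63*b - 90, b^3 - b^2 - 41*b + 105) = b^2 - 8*b + 15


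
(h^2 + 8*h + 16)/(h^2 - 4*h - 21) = (h^2 + 8*h + 16)/(h^2 - 4*h - 21)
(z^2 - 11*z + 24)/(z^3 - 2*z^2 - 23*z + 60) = (z - 8)/(z^2 + z - 20)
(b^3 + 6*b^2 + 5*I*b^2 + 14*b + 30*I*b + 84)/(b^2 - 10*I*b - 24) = (b^3 + b^2*(6 + 5*I) + b*(14 + 30*I) + 84)/(b^2 - 10*I*b - 24)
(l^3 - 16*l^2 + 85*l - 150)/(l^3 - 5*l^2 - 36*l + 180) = (l - 5)/(l + 6)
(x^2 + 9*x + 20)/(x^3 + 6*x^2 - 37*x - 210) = (x + 4)/(x^2 + x - 42)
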